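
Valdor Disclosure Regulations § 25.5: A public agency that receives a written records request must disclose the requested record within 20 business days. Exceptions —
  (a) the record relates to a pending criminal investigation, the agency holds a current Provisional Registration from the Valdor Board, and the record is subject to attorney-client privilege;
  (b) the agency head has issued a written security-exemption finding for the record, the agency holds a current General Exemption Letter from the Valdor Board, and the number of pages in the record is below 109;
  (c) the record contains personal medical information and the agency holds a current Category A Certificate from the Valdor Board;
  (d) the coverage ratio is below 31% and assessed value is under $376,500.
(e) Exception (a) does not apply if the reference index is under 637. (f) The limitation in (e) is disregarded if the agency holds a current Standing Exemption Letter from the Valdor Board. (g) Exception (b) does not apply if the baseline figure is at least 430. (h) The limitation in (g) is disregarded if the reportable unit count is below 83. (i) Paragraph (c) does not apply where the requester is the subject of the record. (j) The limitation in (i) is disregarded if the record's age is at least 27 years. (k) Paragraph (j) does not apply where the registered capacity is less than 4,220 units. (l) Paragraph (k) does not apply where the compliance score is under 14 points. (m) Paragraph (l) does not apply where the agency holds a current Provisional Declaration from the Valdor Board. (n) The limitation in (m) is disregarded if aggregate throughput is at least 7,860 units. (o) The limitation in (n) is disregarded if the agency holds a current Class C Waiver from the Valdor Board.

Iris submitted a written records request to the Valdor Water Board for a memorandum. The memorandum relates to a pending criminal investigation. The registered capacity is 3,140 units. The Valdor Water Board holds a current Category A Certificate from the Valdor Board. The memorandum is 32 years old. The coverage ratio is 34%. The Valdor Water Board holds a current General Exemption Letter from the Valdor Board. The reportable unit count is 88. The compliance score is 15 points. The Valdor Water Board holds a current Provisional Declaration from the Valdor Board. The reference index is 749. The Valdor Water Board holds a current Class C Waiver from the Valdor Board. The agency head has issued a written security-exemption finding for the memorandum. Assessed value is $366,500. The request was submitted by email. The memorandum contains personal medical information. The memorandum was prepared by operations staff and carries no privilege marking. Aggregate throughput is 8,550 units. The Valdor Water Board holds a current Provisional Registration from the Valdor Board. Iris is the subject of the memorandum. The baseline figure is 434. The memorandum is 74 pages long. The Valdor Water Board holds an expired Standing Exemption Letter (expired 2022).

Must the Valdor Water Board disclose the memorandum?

Exception (a) requires that the record is subject to attorney-client privilege; but the memorandum carries no privilege marking, so (a) is unavailable.
Exception (b): a written security-exemption finding has been issued; a current General Exemption Letter is held; the number of pages in the record is 74, below the 109 limit — every condition holds. But applying paragraphs (g)–(h): (g) operates against (b): the baseline figure is 434, meeting the 430 threshold. (h), which would lift (g), does not operate here — the reportable unit count is 88, not below 83. Exception (b) does not apply.
Exception (c): the memorandum contains personal medical information; a current Category A Certificate is held — every condition holds. But: (i) is engaged — Iris is the subject of the memorandum. (j) operates (the record's age is 32 years, meeting the 27 years threshold), but is itself disapplied by (k): (k) operates against (j): the registered capacity is 3,140 units, less than the 4,220 units limit. (l), which would lift (k), is not engaged — the compliance score is 15 points, not under 14 points. So (c) is unavailable.
Exception (d) fails — the coverage ratio is 34%, not below 31%.
None of the exceptions is available; § 25.5 applies in full.

Yes — the Valdor Water Board must disclose the memorandum.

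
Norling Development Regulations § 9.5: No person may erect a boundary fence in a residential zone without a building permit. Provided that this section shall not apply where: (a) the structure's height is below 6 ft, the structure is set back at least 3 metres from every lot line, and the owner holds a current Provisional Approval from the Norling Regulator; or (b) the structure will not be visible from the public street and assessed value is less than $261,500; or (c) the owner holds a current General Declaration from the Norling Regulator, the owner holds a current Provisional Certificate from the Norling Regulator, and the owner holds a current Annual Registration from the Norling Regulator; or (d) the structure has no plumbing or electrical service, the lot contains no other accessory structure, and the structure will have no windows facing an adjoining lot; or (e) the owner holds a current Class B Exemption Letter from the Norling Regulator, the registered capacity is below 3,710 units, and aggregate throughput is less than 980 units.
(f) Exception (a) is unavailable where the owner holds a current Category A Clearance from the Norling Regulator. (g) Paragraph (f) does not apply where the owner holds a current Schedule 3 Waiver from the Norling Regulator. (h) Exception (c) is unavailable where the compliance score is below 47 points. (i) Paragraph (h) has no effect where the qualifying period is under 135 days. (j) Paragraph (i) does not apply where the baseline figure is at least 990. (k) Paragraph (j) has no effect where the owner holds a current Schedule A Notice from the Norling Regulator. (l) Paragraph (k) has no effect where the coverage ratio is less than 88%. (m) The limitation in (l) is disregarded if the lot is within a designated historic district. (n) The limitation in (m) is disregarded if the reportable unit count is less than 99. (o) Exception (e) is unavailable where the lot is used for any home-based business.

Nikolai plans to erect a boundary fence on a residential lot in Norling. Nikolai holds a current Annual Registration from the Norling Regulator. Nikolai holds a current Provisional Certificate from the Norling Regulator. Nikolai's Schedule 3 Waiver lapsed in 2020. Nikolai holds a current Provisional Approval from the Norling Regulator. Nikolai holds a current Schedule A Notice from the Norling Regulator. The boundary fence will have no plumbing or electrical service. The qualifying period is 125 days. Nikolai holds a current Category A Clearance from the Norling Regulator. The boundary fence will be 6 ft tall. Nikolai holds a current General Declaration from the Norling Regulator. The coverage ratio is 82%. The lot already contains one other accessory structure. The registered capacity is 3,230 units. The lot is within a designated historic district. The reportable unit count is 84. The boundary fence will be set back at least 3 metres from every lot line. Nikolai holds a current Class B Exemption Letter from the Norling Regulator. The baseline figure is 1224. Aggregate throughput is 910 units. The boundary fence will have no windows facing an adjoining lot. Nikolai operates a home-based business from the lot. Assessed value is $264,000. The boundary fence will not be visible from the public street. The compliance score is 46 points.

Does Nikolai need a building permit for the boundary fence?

Exception (a) fails — the structure's height is 6 ft, not below 6 ft.
Exception (b) requires that assessed value is less than $261,500; but assessed value is $264,000, not less than $261,500, so (b) is unavailable.
Exception (c)'s conditions are all satisfied: a current General Declaration is held; a current Provisional Certificate is held; a current Annual Registration is held. But: (h) operates against (c): the compliance score is 46 points, below the 47 points limit. (i) would limit (h) — the qualifying period is 125 days, under the 135 days limit — but (j) sets (i) aside: (j) operates against (i): the baseline figure is 1,224, meeting the 990 threshold. (k) would limit (j) — a current Schedule A Notice is held — but (l) sets (k) aside: (l) operates against (k): the coverage ratio is 82%, less than the 88% limit. (m) would limit (l) — the lot is in a historic district — but (n) sets (m) aside: (n) operates against (m): the reportable unit count is 84, less than the 99 limit. (c) is therefore removed.
Exception (d) requires that the lot contains no other accessory structure; but the lot already has another accessory structure, so (d) is unavailable.
Exception (e)'s conditions are all satisfied: a current Class B Exemption Letter is held; the registered capacity is 3,230 units, below the 3,710 units limit; aggregate throughput is 910 units, less than the 980 units limit. But: (o) operates against (e): a home-based business operates on the lot. (e) is therefore removed.
No exception is made out. Nikolai falls within the general rule.

Yes — Nikolai must obtain a building permit.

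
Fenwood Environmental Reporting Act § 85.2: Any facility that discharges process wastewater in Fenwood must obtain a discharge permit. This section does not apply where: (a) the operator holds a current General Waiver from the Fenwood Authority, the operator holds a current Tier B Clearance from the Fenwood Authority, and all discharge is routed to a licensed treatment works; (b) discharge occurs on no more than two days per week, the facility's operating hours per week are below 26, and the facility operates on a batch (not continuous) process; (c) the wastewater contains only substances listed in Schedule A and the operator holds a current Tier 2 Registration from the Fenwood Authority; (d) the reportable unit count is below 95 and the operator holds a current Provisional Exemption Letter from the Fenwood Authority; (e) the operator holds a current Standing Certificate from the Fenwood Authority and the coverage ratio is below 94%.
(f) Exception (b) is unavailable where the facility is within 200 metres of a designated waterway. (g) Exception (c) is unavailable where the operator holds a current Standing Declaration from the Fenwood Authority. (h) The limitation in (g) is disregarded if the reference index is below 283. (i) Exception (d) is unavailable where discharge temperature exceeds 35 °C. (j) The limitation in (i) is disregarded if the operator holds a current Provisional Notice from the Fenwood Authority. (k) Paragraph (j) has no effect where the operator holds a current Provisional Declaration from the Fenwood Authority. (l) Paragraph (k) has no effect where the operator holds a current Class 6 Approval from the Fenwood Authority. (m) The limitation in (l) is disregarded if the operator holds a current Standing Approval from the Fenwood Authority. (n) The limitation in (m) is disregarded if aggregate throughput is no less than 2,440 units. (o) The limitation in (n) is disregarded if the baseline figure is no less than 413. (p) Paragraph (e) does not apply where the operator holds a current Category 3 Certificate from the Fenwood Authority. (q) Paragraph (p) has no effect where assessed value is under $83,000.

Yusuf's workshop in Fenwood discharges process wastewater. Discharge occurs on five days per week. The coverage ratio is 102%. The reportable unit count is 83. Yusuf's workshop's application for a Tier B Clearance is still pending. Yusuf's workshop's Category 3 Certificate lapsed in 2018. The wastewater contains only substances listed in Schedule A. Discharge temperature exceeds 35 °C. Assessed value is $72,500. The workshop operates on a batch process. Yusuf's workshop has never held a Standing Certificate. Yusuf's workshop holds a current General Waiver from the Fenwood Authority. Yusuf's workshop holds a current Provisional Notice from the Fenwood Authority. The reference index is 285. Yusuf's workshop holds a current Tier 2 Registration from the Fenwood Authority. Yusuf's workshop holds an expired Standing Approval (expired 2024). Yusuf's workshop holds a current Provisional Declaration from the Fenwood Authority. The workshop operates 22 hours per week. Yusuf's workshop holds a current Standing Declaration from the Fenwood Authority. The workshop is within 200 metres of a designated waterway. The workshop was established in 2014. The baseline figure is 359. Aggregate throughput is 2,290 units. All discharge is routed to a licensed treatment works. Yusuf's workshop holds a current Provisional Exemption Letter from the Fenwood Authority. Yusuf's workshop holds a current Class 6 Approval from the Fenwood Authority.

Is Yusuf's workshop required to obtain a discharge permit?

No — exception (d) applies; Yusuf's workshop is not required to obtain a discharge permit.

Exception (a) requires that the operator holds a current Tier B Clearance from the Fenwood Authority; but the Tier B Clearance is not current, so (a) is unavailable.
Exception (b) requires that discharge occurs on no more than two days per week; but discharge occurs on five days per week, so (b) is unavailable.
All of (c)'s requirements are met (the wastewater is Schedule-A-only; a current Tier 2 Registration is held). But: (g) operates against (c): a current Standing Declaration is held. (h) is inapplicable (the reference index is 285, not below 283), so (g) stands. (c) is therefore removed.
Exception (d) is satisfied on its face — the reportable unit count is 83, below the 95 limit; a current Provisional Exemption Letter is held. Under paragraphs (i)–(o): (i) would limit (d) — discharge temperature exceeds 35 °C — but (j) sets (i) aside: (j) operates against (i): a current Provisional Notice is held. (k) applies (a current Provisional Declaration is held), but is itself disapplied by (l): (l) operates against (k): a current Class 6 Approval is held. (m) is not engaged (no current Standing Approval is held), so (l) stands. So (d) applies.
Exception (e) fails — no current Standing Certificate is held.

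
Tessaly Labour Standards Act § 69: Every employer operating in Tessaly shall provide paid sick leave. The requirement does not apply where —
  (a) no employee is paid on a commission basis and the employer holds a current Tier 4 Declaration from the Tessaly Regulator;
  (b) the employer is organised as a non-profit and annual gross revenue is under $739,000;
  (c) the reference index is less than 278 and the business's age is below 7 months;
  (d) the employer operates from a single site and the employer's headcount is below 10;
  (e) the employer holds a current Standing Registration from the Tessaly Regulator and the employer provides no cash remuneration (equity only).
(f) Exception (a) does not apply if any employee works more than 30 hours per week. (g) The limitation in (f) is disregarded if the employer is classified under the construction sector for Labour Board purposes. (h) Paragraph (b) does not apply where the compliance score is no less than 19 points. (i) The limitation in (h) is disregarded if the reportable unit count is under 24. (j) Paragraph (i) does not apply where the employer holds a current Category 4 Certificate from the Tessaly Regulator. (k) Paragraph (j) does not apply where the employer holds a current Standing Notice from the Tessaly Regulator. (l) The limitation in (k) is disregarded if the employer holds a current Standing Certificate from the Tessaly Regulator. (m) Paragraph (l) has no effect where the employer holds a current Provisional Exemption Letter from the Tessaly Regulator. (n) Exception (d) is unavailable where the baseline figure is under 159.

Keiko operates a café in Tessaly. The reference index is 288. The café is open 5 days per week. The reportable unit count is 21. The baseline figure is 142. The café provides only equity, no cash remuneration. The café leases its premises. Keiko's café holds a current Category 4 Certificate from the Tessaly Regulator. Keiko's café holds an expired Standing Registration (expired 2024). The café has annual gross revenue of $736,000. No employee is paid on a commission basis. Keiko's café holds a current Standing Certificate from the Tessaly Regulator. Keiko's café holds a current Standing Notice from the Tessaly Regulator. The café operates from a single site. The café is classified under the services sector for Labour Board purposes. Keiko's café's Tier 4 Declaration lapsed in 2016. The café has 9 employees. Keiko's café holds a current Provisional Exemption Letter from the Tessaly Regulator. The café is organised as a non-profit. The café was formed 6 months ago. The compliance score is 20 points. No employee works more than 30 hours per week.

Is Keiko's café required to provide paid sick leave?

Exception (a) does not apply: there is no Tier 4 Declaration in force.
All of (b)'s requirements are met (the employer is a non-profit; annual gross revenue is $736,000, under the $739,000 limit). Under paragraphs (h)–(m): (h) would limit (b) — the compliance score is 20 points, meeting the 19 points threshold — but (i) sets (h) aside: (i) operates against (h): the reportable unit count is 21, under the 24 limit. (j) would limit (i) — a current Category 4 Certificate is held — but (k) sets (j) aside: (k) is triggered — a current Standing Notice is held. (l) would limit (k) — a current Standing Certificate is held — but (m) sets (l) aside: (m) applies — a current Provisional Exemption Letter is held. Exception (b) stands.
Exception (c) requires that the reference index is less than 278; but the reference index is 288, not less than 278, so (c) is unavailable.
Exception (d)'s conditions are all satisfied: the employer operates from a single site; the employer's headcount is 9, below the 10 limit. But: (n) is triggered — the baseline figure is 142, under the 159 limit. So (d) is unavailable.
Exception (e) requires that the employer holds a current Standing Registration from the Tessaly Regulator; but the Standing Registration is not current, so (e) is unavailable.

No — exception (b) applies; Keiko's café is not required to provide paid sick leave.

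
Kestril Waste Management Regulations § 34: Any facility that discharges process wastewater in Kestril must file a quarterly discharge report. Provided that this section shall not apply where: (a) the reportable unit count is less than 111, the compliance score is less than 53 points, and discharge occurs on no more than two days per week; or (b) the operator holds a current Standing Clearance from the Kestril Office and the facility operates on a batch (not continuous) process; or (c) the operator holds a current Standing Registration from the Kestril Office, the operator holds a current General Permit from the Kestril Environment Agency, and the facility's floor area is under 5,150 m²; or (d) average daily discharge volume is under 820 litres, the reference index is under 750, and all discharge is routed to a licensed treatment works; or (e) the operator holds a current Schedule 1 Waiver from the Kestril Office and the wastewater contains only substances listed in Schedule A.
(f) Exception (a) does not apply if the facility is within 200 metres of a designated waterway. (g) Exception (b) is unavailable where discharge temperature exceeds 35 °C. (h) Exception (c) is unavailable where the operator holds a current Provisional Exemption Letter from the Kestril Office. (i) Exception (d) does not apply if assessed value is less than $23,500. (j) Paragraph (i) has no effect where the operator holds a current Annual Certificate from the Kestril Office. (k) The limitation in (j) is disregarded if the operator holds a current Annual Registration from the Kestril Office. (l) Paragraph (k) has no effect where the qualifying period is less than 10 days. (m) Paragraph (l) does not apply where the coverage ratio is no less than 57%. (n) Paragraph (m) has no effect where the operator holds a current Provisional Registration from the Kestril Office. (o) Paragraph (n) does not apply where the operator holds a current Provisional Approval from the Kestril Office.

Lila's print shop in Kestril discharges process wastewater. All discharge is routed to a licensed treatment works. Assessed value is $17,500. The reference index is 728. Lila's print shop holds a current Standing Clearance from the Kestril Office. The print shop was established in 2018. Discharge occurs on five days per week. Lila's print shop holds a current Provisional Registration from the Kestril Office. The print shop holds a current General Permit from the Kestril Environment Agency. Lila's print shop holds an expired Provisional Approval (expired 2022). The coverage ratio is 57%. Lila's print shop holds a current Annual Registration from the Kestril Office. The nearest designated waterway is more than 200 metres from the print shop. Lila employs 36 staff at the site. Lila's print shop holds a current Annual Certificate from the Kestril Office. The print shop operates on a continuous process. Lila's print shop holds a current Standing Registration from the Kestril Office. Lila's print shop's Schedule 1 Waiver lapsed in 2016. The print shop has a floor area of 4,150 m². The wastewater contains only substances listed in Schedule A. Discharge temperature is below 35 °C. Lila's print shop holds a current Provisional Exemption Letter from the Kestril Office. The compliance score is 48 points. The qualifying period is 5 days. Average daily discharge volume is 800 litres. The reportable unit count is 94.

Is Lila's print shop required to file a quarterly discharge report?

Exception (a) does not apply: discharge occurs on five days per week.
Exception (b) requires that the facility operates on a batch (not continuous) process; but the facility operates on a continuous process, so (b) is unavailable.
All of (c)'s requirements are met (a current Standing Registration is held; a current General Permit is held; the facility's floor area is 4,150 m², under the 5,150 m² limit). However, paragraph (h) must be considered: (h) operates against (c): a current Provisional Exemption Letter is held. So (c) is unavailable.
All of (d)'s requirements are met (average daily discharge volume is 800 litres, under the 820 litres limit; the reference index is 728, under the 750 limit; discharge is routed to a licensed treatment works). Under paragraphs (i)–(o): (i) is triggered (assessed value is $17,500, less than the $23,500 limit), but yields to (j): (j) operates — a current Annual Certificate is held. (k) would limit (j) — a current Annual Registration is held — but (l) sets (k) aside: (l) operates against (k): the qualifying period is 5 days, less than the 10 days limit. (m) is engaged (the coverage ratio is 57%, meeting the 57% threshold), but yields to (n): (n) operates against (m): a current Provisional Registration is held. (o), which would lift (n), is not triggered — no current Provisional Approval is held. So (d) applies.
Exception (e) does not apply: no current Schedule 1 Waiver is held.

No — exception (d) applies; Lila's print shop is not required to file a quarterly discharge report.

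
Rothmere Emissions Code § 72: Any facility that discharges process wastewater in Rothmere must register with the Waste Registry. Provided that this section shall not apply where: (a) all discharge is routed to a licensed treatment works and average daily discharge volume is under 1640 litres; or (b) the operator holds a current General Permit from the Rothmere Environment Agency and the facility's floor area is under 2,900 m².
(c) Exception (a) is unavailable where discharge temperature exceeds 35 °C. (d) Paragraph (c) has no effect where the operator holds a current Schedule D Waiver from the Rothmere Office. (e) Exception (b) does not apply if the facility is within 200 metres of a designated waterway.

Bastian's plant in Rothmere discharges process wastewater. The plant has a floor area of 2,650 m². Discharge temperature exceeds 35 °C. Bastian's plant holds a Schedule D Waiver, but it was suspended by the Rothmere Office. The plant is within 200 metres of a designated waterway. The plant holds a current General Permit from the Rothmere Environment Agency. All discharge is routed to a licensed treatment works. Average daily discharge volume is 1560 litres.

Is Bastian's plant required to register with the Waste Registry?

All of (a)'s requirements are met (discharge is routed to a licensed treatment works; average daily discharge volume is 1560 litres, under the 1640 litres limit). But: (c) operates against (a): discharge temperature exceeds 35 °C. (d), which would lift (c), does not operate here — no current Schedule D Waiver is held. (a) is therefore removed.
Exception (b) is satisfied on its face — a current General Permit is held; the facility's floor area is 2,650 m², under the 2,900 m² limit. But: (e) operates against (b): the plant is within 200 m of a designated waterway. Exception (b) does not apply.
Every exception is unavailable, so the rule governs.

Yes — Bastian's plant must register with the Waste Registry.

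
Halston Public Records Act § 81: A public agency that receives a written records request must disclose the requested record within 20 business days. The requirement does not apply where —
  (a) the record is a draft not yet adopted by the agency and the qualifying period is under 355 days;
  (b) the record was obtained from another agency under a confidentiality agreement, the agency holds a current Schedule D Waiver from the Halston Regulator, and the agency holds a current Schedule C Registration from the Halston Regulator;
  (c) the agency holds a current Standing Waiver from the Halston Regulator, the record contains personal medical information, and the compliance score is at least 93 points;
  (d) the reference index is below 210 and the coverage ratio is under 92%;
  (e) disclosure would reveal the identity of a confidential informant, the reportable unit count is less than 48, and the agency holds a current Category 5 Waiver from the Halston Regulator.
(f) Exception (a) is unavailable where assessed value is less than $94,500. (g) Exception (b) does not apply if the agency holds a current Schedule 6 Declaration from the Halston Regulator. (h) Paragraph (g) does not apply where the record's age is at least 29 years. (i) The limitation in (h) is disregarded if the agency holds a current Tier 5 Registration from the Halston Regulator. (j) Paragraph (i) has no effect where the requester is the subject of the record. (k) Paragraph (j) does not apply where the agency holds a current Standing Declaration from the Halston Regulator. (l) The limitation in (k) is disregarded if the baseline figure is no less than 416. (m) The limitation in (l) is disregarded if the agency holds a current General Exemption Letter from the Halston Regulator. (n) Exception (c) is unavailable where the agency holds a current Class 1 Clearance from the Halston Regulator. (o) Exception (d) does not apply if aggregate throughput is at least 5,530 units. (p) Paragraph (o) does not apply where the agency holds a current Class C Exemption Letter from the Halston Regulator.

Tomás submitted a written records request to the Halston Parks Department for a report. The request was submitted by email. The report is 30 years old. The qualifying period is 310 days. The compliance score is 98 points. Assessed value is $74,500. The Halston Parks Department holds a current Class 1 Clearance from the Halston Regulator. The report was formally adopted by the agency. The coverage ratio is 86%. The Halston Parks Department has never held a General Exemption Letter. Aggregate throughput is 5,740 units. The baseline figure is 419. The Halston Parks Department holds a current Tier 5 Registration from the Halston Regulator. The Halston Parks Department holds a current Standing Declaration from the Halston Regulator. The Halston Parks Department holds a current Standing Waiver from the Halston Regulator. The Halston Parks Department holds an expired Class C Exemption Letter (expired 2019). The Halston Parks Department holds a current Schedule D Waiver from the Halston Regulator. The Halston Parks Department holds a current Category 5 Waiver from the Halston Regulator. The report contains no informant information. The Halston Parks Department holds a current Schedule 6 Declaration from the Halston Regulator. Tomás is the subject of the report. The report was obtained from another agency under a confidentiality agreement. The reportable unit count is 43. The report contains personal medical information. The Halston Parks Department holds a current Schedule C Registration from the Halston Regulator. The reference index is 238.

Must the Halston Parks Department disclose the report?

Exception (a) requires that the record is a draft not yet adopted by the agency; but the report has been formally adopted, so (a) is unavailable.
Exception (b): the report was obtained under a confidentiality agreement; a current Schedule D Waiver is held; a current Schedule C Registration is held — every condition holds. Considering the limiting provisions: (g) is engaged (a current Schedule 6 Declaration is held), but is displaced by (h): (h) operates against (g): the record's age is 30 years, meeting the 29 years threshold. (i) applies (a current Tier 5 Registration is held), but yields to (j): (j) operates — Tomás is the subject of the report. (k) would limit (j) — a current Standing Declaration is held — but (l) sets (k) aside: (l) applies — the baseline figure is 419, meeting the 416 threshold. (m) is not triggered (the General Exemption Letter is not current), so (l) stands. (b) remains available.
Exception (c): a current Standing Waiver is held; the report contains personal medical information; the compliance score is 98 points, meeting the 93 points threshold — every condition holds. But applying paragraph (n): (n) applies — a current Class 1 Clearance is held. (c) is therefore removed.
Exception (d) fails — the reference index is 238, not below 210.
Exception (e) does not apply: the report contains no informant information.

No — exception (b) applies; the Halston Parks Department is not required to disclose the report.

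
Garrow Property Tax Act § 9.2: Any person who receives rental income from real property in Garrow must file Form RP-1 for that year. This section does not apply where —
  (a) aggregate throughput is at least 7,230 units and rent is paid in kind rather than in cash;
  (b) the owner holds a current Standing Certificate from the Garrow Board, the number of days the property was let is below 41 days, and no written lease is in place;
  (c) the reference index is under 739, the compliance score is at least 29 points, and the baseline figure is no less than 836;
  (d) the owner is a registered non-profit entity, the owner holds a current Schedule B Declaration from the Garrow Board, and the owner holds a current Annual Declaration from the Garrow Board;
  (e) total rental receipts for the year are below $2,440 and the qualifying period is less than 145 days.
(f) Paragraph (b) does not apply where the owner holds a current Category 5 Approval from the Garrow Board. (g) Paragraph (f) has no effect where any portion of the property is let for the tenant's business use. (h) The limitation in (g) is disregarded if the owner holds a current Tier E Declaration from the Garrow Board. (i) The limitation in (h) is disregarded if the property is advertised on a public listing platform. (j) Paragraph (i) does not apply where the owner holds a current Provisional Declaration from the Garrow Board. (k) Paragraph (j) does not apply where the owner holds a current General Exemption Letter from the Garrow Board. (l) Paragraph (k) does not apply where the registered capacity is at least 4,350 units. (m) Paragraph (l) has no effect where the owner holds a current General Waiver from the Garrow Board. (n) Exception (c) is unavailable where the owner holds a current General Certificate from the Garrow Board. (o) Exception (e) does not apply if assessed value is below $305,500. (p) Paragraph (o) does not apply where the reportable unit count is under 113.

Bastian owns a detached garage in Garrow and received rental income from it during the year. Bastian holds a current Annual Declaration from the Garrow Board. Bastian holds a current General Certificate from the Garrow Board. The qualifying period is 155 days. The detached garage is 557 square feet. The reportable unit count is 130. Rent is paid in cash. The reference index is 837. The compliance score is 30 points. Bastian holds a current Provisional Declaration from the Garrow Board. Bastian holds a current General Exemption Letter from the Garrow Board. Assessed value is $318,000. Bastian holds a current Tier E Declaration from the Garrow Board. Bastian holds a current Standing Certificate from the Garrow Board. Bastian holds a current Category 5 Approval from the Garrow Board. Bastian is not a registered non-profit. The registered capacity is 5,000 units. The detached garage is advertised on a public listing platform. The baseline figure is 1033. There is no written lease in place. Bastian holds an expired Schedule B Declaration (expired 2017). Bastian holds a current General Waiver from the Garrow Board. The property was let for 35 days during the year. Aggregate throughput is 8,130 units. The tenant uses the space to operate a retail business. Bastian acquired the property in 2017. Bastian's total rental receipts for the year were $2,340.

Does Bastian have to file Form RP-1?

Exception (a) requires that rent is paid in kind rather than in cash; but rent is paid in cash, so (a) is unavailable.
All of (b)'s requirements are met (a current Standing Certificate is held; the number of days the property was let is 35 days, below the 41 days limit; there is no written lease). Applying paragraphs (f)–(m): (f) would limit (b) — a current Category 5 Approval is held — but (g) sets (f) aside: (g) operates against (f): the space is let for business use. (h) would limit (g) — a current Tier E Declaration is held — but (i) sets (h) aside: (i) operates against (h): the property is publicly advertised. (j) would limit (i) — a current Provisional Declaration is held — but (k) sets (j) aside: (k) applies — a current General Exemption Letter is held. (l) applies (the registered capacity is 5,000 units, meeting the 4,350 units threshold), but yields to (m): (m) is triggered — a current General Waiver is held. Exception (b) stands.
Exception (c) fails — the reference index is 837, not under 739.
Exception (d) fails — Bastian is not a registered non-profit.
Exception (e) does not apply: the qualifying period is 155 days, not less than 145 days.

No — exception (b) applies; Bastian is not required to file Form RP-1.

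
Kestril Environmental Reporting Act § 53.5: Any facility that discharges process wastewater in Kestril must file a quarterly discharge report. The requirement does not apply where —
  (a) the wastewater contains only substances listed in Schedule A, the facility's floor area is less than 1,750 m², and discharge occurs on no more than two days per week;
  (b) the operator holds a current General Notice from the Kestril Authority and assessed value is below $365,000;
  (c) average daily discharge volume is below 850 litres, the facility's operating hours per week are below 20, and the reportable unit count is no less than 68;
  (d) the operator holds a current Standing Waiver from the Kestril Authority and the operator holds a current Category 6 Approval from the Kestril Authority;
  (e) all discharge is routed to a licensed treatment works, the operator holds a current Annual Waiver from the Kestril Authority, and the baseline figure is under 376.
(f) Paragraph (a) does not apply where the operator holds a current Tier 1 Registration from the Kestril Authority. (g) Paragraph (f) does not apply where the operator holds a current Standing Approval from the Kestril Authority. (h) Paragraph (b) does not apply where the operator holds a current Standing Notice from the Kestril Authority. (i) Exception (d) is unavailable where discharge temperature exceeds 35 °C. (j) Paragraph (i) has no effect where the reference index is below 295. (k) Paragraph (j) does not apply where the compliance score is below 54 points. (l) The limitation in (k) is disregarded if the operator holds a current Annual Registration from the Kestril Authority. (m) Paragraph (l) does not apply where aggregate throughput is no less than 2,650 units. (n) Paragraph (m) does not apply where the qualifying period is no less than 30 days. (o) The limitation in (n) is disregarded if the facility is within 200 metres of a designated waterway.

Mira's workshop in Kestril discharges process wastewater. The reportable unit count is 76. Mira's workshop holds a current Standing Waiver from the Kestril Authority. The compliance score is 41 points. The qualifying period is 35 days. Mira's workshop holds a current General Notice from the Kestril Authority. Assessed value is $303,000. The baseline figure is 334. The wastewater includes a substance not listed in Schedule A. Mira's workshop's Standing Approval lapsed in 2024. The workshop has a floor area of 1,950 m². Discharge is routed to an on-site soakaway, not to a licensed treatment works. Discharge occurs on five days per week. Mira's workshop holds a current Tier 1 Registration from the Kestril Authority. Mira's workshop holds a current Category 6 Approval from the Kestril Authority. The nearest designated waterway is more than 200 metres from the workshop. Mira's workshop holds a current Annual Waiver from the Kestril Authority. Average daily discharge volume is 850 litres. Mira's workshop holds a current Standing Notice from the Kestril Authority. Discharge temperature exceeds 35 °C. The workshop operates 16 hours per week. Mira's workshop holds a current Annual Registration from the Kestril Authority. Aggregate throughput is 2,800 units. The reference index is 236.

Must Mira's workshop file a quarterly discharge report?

Exception (a) fails — the wastewater includes a non-Schedule-A substance.
All of (b)'s requirements are met (a current General Notice is held; assessed value is $303,000, below the $365,000 limit). But applying paragraph (h): (h) operates against (b): a current Standing Notice is held. Exception (b) does not apply.
Exception (c) does not apply: average daily discharge volume is 850 litres, not below 850 litres.
All of (d)'s requirements are met (a current Standing Waiver is held; a current Category 6 Approval is held). Under paragraphs (i)–(o): (i) is engaged (discharge temperature exceeds 35 °C), but is overridden by (j): (j) applies — the reference index is 236, below the 295 limit. (k) applies (the compliance score is 41 points, below the 54 points limit), but is displaced by (l): (l) operates against (k): a current Annual Registration is held. (m) is triggered (aggregate throughput is 2,800 units, meeting the 2,650 units threshold), but yields to (n): (n) applies — the qualifying period is 35 days, meeting the 30 days threshold. (o), which would lift (n), is not engaged — the workshop is more than 200 m from any designated waterway. (d) remains available.
Exception (e) fails — discharge is not routed to a licensed treatment works.

No — exception (d) applies; Mira's workshop is not required to file a quarterly discharge report.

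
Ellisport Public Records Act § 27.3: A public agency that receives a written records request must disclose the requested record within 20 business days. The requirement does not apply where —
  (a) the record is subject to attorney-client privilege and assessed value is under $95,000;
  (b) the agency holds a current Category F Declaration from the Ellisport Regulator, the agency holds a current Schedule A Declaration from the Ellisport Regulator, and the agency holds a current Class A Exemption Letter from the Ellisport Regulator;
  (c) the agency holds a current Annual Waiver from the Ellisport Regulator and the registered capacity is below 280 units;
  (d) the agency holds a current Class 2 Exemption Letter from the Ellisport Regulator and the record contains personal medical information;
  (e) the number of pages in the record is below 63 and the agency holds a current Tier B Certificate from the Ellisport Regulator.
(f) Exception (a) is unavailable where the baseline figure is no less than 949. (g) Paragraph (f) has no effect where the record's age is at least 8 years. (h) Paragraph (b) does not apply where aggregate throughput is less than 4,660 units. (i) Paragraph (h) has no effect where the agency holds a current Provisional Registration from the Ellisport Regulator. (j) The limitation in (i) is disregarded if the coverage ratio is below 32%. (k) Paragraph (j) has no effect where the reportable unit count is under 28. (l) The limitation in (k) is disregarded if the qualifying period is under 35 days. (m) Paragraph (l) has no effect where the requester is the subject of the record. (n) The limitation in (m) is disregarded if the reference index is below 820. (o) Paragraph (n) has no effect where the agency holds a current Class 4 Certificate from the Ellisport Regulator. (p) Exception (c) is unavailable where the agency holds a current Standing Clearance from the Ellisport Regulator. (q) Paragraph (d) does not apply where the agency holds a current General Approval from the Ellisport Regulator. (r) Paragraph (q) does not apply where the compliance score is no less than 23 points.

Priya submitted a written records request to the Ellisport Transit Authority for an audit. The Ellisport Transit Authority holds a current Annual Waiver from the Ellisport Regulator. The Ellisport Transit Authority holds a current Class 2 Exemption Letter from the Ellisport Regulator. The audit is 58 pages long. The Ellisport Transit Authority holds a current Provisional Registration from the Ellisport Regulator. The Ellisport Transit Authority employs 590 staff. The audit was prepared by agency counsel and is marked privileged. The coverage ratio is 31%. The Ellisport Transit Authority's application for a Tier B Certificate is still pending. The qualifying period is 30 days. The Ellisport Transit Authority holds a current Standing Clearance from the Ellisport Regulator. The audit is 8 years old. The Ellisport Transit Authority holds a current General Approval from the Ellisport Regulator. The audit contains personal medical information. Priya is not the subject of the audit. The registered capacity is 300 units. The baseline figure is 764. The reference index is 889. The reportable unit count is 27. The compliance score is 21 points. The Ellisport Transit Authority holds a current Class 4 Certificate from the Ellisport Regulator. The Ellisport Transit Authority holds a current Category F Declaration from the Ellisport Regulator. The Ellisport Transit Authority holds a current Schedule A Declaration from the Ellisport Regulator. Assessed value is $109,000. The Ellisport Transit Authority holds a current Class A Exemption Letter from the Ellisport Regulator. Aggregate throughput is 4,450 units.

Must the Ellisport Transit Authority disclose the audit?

Yes — the Ellisport Transit Authority must disclose the audit.

Exception (a) does not apply: assessed value is $109,000, not under $95,000.
All of (b)'s requirements are met (a current Category F Declaration is held; a current Schedule A Declaration is held; a current Class A Exemption Letter is held). But applying paragraphs (h)–(o): (h) applies — aggregate throughput is 4,450 units, less than the 4,660 units limit. (i) would limit (h) — a current Provisional Registration is held — but (j) sets (i) aside: (j) is engaged — the coverage ratio is 31%, below the 32% limit. (k) would limit (j) — the reportable unit count is 27, under the 28 limit — but (l) sets (k) aside: (l) operates against (k): the qualifying period is 30 days, under the 35 days limit. (m), which would lift (l), does not operate here — Priya is not the subject of the audit. Exception (b) does not apply.
Exception (c) does not apply: the registered capacity is 300 units, not below 280 units.
Exception (d)'s conditions are all satisfied: a current Class 2 Exemption Letter is held; the audit contains personal medical information. However, paragraphs (q)–(r) must be considered: (q) operates against (d): a current General Approval is held. (r) is not engaged (the compliance score is 21 points, short of 23 points), so (q) stands. So (d) is unavailable.
Exception (e) does not apply: the Tier B Certificate is not current.
No exception is made out. the Ellisport Transit Authority falls within the general rule.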